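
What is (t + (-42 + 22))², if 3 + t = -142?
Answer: 27225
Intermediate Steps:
t = -145 (t = -3 - 142 = -145)
(t + (-42 + 22))² = (-145 + (-42 + 22))² = (-145 - 20)² = (-165)² = 27225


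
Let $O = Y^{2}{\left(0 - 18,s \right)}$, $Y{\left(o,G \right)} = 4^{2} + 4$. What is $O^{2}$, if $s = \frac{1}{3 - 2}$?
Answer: $160000$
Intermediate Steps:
$s = 1$ ($s = 1^{-1} = 1$)
$Y{\left(o,G \right)} = 20$ ($Y{\left(o,G \right)} = 16 + 4 = 20$)
$O = 400$ ($O = 20^{2} = 400$)
$O^{2} = 400^{2} = 160000$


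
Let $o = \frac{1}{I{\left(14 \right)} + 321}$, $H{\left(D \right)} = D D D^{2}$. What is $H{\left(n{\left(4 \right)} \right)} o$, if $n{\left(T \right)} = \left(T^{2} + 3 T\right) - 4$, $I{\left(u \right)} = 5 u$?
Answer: $\frac{331776}{391} \approx 848.53$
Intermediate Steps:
$n{\left(T \right)} = -4 + T^{2} + 3 T$
$H{\left(D \right)} = D^{4}$ ($H{\left(D \right)} = D^{2} D^{2} = D^{4}$)
$o = \frac{1}{391}$ ($o = \frac{1}{5 \cdot 14 + 321} = \frac{1}{70 + 321} = \frac{1}{391} \approx 0.0025575$)
$H{\left(n{\left(4 \right)} \right)} o = \left(-4 + 4^{2} + 3 \cdot 4\right)^{4} \cdot \frac{1}{391} = \left(-4 + 16 + 12\right)^{4} \cdot \frac{1}{391} = 24^{4} \cdot \frac{1}{391} = 331776 \cdot \frac{1}{391} = \frac{331776}{391}$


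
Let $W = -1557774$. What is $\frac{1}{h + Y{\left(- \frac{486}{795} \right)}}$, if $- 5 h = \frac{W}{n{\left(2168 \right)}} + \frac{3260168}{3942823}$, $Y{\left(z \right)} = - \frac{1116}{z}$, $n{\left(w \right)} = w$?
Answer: $\frac{192330905940}{378718069846801} \approx 0.00050785$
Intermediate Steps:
$h = \frac{3067479555889}{21370100660}$ ($h = - \frac{- \frac{1557774}{2168} + \frac{3260168}{3942823}}{5} = - \frac{\left(-1557774\right) \frac{1}{2168} + 3260168 \cdot \frac{1}{3942823}}{5} = - \frac{- \frac{778887}{1084} + \frac{3260168}{3942823}}{5} = \left(- \frac{1}{5}\right) \left(- \frac{3067479555889}{4274020132}\right) = \frac{3067479555889}{21370100660} \approx 143.54$)
$\frac{1}{h + Y{\left(- \frac{486}{795} \right)}} = \frac{1}{\frac{3067479555889}{21370100660} - \frac{1116}{\left(-486\right) \frac{1}{795}}} = \frac{1}{\frac{3067479555889}{21370100660} - \frac{1116}{- \frac{162}{265}}} = \frac{1}{\frac{3067479555889}{21370100660} - - \frac{16430}{9}} = \frac{1}{\frac{3067479555889}{21370100660} + \frac{16430}{9}} = \frac{1}{\frac{378718069846801}{192330905940}} = \frac{192330905940}{378718069846801}$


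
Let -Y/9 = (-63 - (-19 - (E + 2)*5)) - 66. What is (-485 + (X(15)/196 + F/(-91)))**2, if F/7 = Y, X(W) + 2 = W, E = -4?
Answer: 2094651238681/6492304 ≈ 3.2264e+5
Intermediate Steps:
X(W) = -2 + W
Y = 1080 (Y = -9*((-63 - (-19 - (-4 + 2)*5)) - 66) = -9*((-63 - (-19 - (-2)*5)) - 66) = -9*((-63 - (-19 - 1*(-10))) - 66) = -9*((-63 - (-19 + 10)) - 66) = -9*((-63 - 1*(-9)) - 66) = -9*((-63 + 9) - 66) = -9*(-54 - 66) = -9*(-120) = 1080)
F = 7560 (F = 7*1080 = 7560)
(-485 + (X(15)/196 + F/(-91)))**2 = (-485 + ((-2 + 15)/196 + 7560/(-91)))**2 = (-485 + (13*(1/196) + 7560*(-1/91)))**2 = (-485 + (13/196 - 1080/13))**2 = (-485 - 211511/2548)**2 = (-1447291/2548)**2 = 2094651238681/6492304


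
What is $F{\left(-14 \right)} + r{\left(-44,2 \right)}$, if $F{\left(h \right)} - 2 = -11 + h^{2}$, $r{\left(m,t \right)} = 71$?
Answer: $258$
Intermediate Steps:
$F{\left(h \right)} = -9 + h^{2}$ ($F{\left(h \right)} = 2 + \left(-11 + h^{2}\right) = -9 + h^{2}$)
$F{\left(-14 \right)} + r{\left(-44,2 \right)} = \left(-9 + \left(-14\right)^{2}\right) + 71 = \left(-9 + 196\right) + 71 = 187 + 71 = 258$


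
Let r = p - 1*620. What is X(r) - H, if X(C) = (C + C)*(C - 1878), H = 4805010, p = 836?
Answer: -5522994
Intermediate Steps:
r = 216 (r = 836 - 1*620 = 836 - 620 = 216)
X(C) = 2*C*(-1878 + C) (X(C) = (2*C)*(-1878 + C) = 2*C*(-1878 + C))
X(r) - H = 2*216*(-1878 + 216) - 1*4805010 = 2*216*(-1662) - 4805010 = -717984 - 4805010 = -5522994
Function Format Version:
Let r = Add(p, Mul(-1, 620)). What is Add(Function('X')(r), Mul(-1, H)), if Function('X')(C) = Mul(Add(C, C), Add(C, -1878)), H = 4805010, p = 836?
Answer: -5522994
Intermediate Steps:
r = 216 (r = Add(836, Mul(-1, 620)) = Add(836, -620) = 216)
Function('X')(C) = Mul(2, C, Add(-1878, C)) (Function('X')(C) = Mul(Mul(2, C), Add(-1878, C)) = Mul(2, C, Add(-1878, C)))
Add(Function('X')(r), Mul(-1, H)) = Add(Mul(2, 216, Add(-1878, 216)), Mul(-1, 4805010)) = Add(Mul(2, 216, -1662), -4805010) = Add(-717984, -4805010) = -5522994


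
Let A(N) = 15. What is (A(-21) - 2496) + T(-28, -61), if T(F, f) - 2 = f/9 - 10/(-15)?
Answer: -22366/9 ≈ -2485.1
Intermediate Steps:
T(F, f) = 8/3 + f/9 (T(F, f) = 2 + (f/9 - 10/(-15)) = 2 + (f*(⅑) - 10*(-1/15)) = 2 + (f/9 + ⅔) = 2 + (⅔ + f/9) = 8/3 + f/9)
(A(-21) - 2496) + T(-28, -61) = (15 - 2496) + (8/3 + (⅑)*(-61)) = -2481 + (8/3 - 61/9) = -2481 - 37/9 = -22366/9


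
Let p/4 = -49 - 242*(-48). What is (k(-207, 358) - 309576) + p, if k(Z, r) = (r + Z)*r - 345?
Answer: -209595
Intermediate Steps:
p = 46268 (p = 4*(-49 - 242*(-48)) = 4*(-49 + 11616) = 4*11567 = 46268)
k(Z, r) = -345 + r*(Z + r) (k(Z, r) = (Z + r)*r - 345 = r*(Z + r) - 345 = -345 + r*(Z + r))
(k(-207, 358) - 309576) + p = ((-345 + 358**2 - 207*358) - 309576) + 46268 = ((-345 + 128164 - 74106) - 309576) + 46268 = (53713 - 309576) + 46268 = -255863 + 46268 = -209595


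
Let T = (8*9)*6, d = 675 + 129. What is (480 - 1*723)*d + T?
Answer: -194940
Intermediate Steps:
d = 804
T = 432 (T = 72*6 = 432)
(480 - 1*723)*d + T = (480 - 1*723)*804 + 432 = (480 - 723)*804 + 432 = -243*804 + 432 = -195372 + 432 = -194940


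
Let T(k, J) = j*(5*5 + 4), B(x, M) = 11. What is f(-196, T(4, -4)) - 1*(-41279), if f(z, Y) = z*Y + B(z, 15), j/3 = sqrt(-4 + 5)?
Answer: 24238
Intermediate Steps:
j = 3 (j = 3*sqrt(-4 + 5) = 3*sqrt(1) = 3*1 = 3)
T(k, J) = 87 (T(k, J) = 3*(5*5 + 4) = 3*(25 + 4) = 3*29 = 87)
f(z, Y) = 11 + Y*z (f(z, Y) = z*Y + 11 = Y*z + 11 = 11 + Y*z)
f(-196, T(4, -4)) - 1*(-41279) = (11 + 87*(-196)) - 1*(-41279) = (11 - 17052) + 41279 = -17041 + 41279 = 24238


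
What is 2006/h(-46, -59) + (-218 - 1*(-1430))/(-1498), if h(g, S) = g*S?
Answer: -1205/17227 ≈ -0.069948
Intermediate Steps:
h(g, S) = S*g
2006/h(-46, -59) + (-218 - 1*(-1430))/(-1498) = 2006/((-59*(-46))) + (-218 - 1*(-1430))/(-1498) = 2006/2714 + (-218 + 1430)*(-1/1498) = 2006*(1/2714) + 1212*(-1/1498) = 17/23 - 606/749 = -1205/17227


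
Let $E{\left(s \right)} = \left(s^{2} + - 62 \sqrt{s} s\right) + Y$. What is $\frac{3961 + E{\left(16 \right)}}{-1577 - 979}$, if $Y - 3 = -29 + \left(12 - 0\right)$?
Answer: $- \frac{235}{2556} \approx -0.091941$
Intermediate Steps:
$Y = -14$ ($Y = 3 + \left(-29 + \left(12 - 0\right)\right) = 3 + \left(-29 + \left(12 + 0\right)\right) = 3 + \left(-29 + 12\right) = 3 - 17 = -14$)
$E{\left(s \right)} = -14 + s^{2} - 62 s^{\frac{3}{2}}$ ($E{\left(s \right)} = \left(s^{2} + - 62 \sqrt{s} s\right) - 14 = \left(s^{2} - 62 s^{\frac{3}{2}}\right) - 14 = -14 + s^{2} - 62 s^{\frac{3}{2}}$)
$\frac{3961 + E{\left(16 \right)}}{-1577 - 979} = \frac{3961 - \left(14 - 256 + 3968\right)}{-1577 - 979} = \frac{3961 - 3726}{-2556} = \left(3961 - 3726\right) \left(- \frac{1}{2556}\right) = 235 \left(- \frac{1}{2556}\right) = - \frac{235}{2556}$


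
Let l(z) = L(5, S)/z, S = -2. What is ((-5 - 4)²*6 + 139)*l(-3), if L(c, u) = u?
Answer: 1250/3 ≈ 416.67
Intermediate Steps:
l(z) = -2/z
((-5 - 4)²*6 + 139)*l(-3) = ((-5 - 4)²*6 + 139)*(-2/(-3)) = ((-9)²*6 + 139)*(-2*(-⅓)) = (81*6 + 139)*(⅔) = (486 + 139)*(⅔) = 625*(⅔) = 1250/3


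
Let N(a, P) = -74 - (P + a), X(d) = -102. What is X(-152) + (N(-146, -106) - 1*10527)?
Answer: -10451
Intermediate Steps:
N(a, P) = -74 - P - a (N(a, P) = -74 + (-P - a) = -74 - P - a)
X(-152) + (N(-146, -106) - 1*10527) = -102 + ((-74 - 1*(-106) - 1*(-146)) - 1*10527) = -102 + ((-74 + 106 + 146) - 10527) = -102 + (178 - 10527) = -102 - 10349 = -10451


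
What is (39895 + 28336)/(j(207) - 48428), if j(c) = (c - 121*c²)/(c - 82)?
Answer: -120125/158282 ≈ -0.75893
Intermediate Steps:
j(c) = (c - 121*c²)/(-82 + c)
(39895 + 28336)/(j(207) - 48428) = (39895 + 28336)/(207*(1 - 121*207)/(-82 + 207) - 48428) = 68231/(207*(1 - 25047)/125 - 48428) = 68231/(207*(1/125)*(-25046) - 48428) = 68231/(-5184522/125 - 48428) = 68231/(-11238022/125) = 68231*(-125/11238022) = -120125/158282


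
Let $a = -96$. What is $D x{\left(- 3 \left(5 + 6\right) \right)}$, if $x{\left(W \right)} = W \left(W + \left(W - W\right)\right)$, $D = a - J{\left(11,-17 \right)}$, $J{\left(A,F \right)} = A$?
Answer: $-116523$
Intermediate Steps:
$D = -107$ ($D = -96 - 11 = -107$)
$x{\left(W \right)} = W^{2}$ ($x{\left(W \right)} = W \left(W + 0\right) = W W = W^{2}$)
$D x{\left(- 3 \left(5 + 6\right) \right)} = - 107 \left(- 3 \left(5 + 6\right)\right)^{2} = - 107 \left(\left(-3\right) 11\right)^{2} = - 107 \left(-33\right)^{2} = \left(-107\right) 1089 = -116523$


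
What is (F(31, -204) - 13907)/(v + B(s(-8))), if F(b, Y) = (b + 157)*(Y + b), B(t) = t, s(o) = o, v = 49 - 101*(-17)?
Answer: -15477/586 ≈ -26.411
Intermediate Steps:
v = 1766 (v = 49 + 1717 = 1766)
F(b, Y) = (157 + b)*(Y + b)
(F(31, -204) - 13907)/(v + B(s(-8))) = ((31² + 157*(-204) + 157*31 - 204*31) - 13907)/(1766 - 8) = ((961 - 32028 + 4867 - 6324) - 13907)/1758 = (-32524 - 13907)*(1/1758) = -46431*1/1758 = -15477/586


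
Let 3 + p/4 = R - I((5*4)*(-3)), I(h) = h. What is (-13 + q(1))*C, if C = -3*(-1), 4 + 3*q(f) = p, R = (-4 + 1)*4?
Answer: 137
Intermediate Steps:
R = -12 (R = -3*4 = -12)
p = 180 (p = -12 + 4*(-12 - 5*4*(-3)) = -12 + 4*(-12 - 20*(-3)) = -12 + 4*(-12 - 1*(-60)) = -12 + 4*(-12 + 60) = -12 + 4*48 = -12 + 192 = 180)
q(f) = 176/3 (q(f) = -4/3 + (⅓)*180 = -4/3 + 60 = 176/3)
C = 3
(-13 + q(1))*C = (-13 + 176/3)*3 = (137/3)*3 = 137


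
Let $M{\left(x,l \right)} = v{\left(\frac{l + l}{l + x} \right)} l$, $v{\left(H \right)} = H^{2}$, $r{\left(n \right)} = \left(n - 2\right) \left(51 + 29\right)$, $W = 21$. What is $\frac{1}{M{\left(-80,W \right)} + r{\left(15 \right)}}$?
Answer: $\frac{3481}{3657284} \approx 0.0009518$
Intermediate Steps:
$r{\left(n \right)} = -160 + 80 n$ ($r{\left(n \right)} = \left(-2 + n\right) 80 = -160 + 80 n$)
$M{\left(x,l \right)} = \frac{4 l^{3}}{\left(l + x\right)^{2}}$ ($M{\left(x,l \right)} = \left(\frac{l + l}{l + x}\right)^{2} l = \left(\frac{2 l}{l + x}\right)^{2} l = \frac{4 l^{2}}{\left(l + x\right)^{2}} l = \frac{4 l^{3}}{\left(l + x\right)^{2}}$)
$\frac{1}{M{\left(-80,W \right)} + r{\left(15 \right)}} = \frac{1}{\frac{4 \cdot 21^{3}}{\left(21 - 80\right)^{2}} + \left(-160 + 80 \cdot 15\right)} = \frac{1}{4 \cdot 9261 \cdot \frac{1}{3481} + \left(-160 + 1200\right)} = \frac{1}{4 \cdot 9261 \cdot \frac{1}{3481} + 1040} = \frac{1}{\frac{37044}{3481} + 1040} = \frac{1}{\frac{3657284}{3481}} = \frac{3481}{3657284}$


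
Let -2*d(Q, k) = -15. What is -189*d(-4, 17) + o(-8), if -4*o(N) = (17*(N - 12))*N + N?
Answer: -4191/2 ≈ -2095.5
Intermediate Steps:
d(Q, k) = 15/2 (d(Q, k) = -½*(-15) = 15/2)
o(N) = -N/4 - N*(-204 + 17*N)/4 (o(N) = -((17*(N - 12))*N + N)/4 = -((17*(-12 + N))*N + N)/4 = -((-204 + 17*N)*N + N)/4 = -(N*(-204 + 17*N) + N)/4 = -(N + N*(-204 + 17*N))/4 = -N/4 - N*(-204 + 17*N)/4)
-189*d(-4, 17) + o(-8) = -189*15/2 + (¼)*(-8)*(203 - 17*(-8)) = -2835/2 + (¼)*(-8)*(203 + 136) = -2835/2 + (¼)*(-8)*339 = -2835/2 - 678 = -4191/2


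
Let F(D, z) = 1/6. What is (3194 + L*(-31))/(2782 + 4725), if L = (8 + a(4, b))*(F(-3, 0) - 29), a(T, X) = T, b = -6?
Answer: 13920/7507 ≈ 1.8543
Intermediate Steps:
F(D, z) = ⅙
L = -346 (L = (8 + 4)*(⅙ - 29) = 12*(-173/6) = -346)
(3194 + L*(-31))/(2782 + 4725) = (3194 - 346*(-31))/(2782 + 4725) = (3194 + 10726)/7507 = 13920*(1/7507) = 13920/7507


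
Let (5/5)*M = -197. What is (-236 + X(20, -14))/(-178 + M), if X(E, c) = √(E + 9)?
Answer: 236/375 - √29/375 ≈ 0.61497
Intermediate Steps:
M = -197
X(E, c) = √(9 + E)
(-236 + X(20, -14))/(-178 + M) = (-236 + √(9 + 20))/(-178 - 197) = (-236 + √29)/(-375) = (-236 + √29)*(-1/375) = 236/375 - √29/375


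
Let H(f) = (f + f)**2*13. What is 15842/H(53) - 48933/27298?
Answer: -839386316/498420533 ≈ -1.6841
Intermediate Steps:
H(f) = 52*f**2 (H(f) = (2*f)**2*13 = (4*f**2)*13 = 52*f**2)
15842/H(53) - 48933/27298 = 15842/((52*53**2)) - 48933/27298 = 15842/((52*2809)) - 48933*1/27298 = 15842/146068 - 48933/27298 = 15842*(1/146068) - 48933/27298 = 7921/73034 - 48933/27298 = -839386316/498420533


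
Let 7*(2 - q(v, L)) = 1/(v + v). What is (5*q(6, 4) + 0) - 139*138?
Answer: -1610453/84 ≈ -19172.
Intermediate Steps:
q(v, L) = 2 - 1/(14*v) (q(v, L) = 2 - 1/(7*(v + v)) = 2 - 1/(2*v)/7 = 2 - 1/(14*v))
(5*q(6, 4) + 0) - 139*138 = (5*(2 - 1/14/6) + 0) - 139*138 = (5*(2 - 1/14*1/6) + 0) - 19182 = (5*(2 - 1/84) + 0) - 19182 = (5*(167/84) + 0) - 19182 = (835/84 + 0) - 19182 = 835/84 - 19182 = -1610453/84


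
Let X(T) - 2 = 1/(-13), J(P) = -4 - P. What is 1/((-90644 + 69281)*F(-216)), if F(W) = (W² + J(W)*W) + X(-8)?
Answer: -13/240483291 ≈ -5.4058e-8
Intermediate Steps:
X(T) = 25/13 (X(T) = 2 + 1/(-13) = 2 - 1/13 = 25/13)
F(W) = 25/13 + W² + W*(-4 - W) (F(W) = (W² + (-4 - W)*W) + 25/13 = (W² + W*(-4 - W)) + 25/13 = 25/13 + W² + W*(-4 - W))
1/((-90644 + 69281)*F(-216)) = 1/((-90644 + 69281)*(25/13 - 4*(-216))) = 1/((-21363)*(25/13 + 864)) = -1/(21363*11257/13) = -1/21363*13/11257 = -13/240483291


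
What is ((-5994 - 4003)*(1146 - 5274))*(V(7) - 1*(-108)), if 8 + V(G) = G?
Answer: 4415634912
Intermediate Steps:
V(G) = -8 + G
((-5994 - 4003)*(1146 - 5274))*(V(7) - 1*(-108)) = ((-5994 - 4003)*(1146 - 5274))*((-8 + 7) - 1*(-108)) = (-9997*(-4128))*(-1 + 108) = 41267616*107 = 4415634912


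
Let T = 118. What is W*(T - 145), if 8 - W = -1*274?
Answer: -7614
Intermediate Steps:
W = 282 (W = 8 - (-1)*274 = 8 - 1*(-274) = 8 + 274 = 282)
W*(T - 145) = 282*(118 - 145) = 282*(-27) = -7614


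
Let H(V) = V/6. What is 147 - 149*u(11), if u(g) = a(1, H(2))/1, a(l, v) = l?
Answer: -2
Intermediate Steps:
H(V) = V/6 (H(V) = V*(⅙) = V/6)
u(g) = 1 (u(g) = 1/1 = 1*1 = 1)
147 - 149*u(11) = 147 - 149*1 = 147 - 149 = -2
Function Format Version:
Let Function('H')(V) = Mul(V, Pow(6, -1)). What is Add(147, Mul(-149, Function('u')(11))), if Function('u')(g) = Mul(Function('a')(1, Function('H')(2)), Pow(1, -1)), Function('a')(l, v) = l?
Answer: -2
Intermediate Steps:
Function('H')(V) = Mul(Rational(1, 6), V) (Function('H')(V) = Mul(V, Rational(1, 6)) = Mul(Rational(1, 6), V))
Function('u')(g) = 1 (Function('u')(g) = Mul(1, Pow(1, -1)) = Mul(1, 1) = 1)
Add(147, Mul(-149, Function('u')(11))) = Add(147, Mul(-149, 1)) = Add(147, -149) = -2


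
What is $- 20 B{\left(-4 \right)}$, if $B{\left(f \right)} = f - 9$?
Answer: $260$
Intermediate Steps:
$B{\left(f \right)} = -9 + f$ ($B{\left(f \right)} = f - 9 = -9 + f$)
$- 20 B{\left(-4 \right)} = - 20 \left(-9 - 4\right) = \left(-20\right) \left(-13\right) = 260$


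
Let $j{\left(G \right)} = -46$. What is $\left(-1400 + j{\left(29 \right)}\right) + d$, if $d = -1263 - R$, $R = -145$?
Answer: $-2564$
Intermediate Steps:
$d = -1118$ ($d = -1263 - -145 = -1263 + 145 = -1118$)
$\left(-1400 + j{\left(29 \right)}\right) + d = \left(-1400 - 46\right) - 1118 = -1446 - 1118 = -2564$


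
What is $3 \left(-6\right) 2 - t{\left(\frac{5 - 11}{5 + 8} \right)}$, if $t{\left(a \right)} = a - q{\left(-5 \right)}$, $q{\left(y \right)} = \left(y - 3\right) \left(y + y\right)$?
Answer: $\frac{578}{13} \approx 44.462$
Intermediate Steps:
$q{\left(y \right)} = 2 y \left(-3 + y\right)$ ($q{\left(y \right)} = \left(-3 + y\right) 2 y = 2 y \left(-3 + y\right)$)
$t{\left(a \right)} = -80 + a$ ($t{\left(a \right)} = a - 2 \left(-5\right) \left(-3 - 5\right) = a - 2 \left(-5\right) \left(-8\right) = a - 80 = -80 + a$)
$3 \left(-6\right) 2 - t{\left(\frac{5 - 11}{5 + 8} \right)} = 3 \left(-6\right) 2 - \left(-80 + \frac{5 - 11}{5 + 8}\right) = \left(-18\right) 2 - \left(-80 - \frac{6}{13}\right) = -36 - \left(-80 - \frac{6}{13}\right) = -36 - - \frac{1046}{13} = -36 + \frac{1046}{13} = \frac{578}{13}$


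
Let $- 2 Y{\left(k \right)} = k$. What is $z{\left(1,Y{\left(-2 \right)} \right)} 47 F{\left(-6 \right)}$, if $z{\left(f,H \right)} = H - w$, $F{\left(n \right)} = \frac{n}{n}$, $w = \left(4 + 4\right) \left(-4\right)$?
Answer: $1551$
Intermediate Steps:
$w = -32$ ($w = 8 \left(-4\right) = -32$)
$Y{\left(k \right)} = - \frac{k}{2}$
$F{\left(n \right)} = 1$
$z{\left(f,H \right)} = 32 + H$ ($z{\left(f,H \right)} = H - -32 = H + 32 = 32 + H$)
$z{\left(1,Y{\left(-2 \right)} \right)} 47 F{\left(-6 \right)} = \left(32 - -1\right) 47 \cdot 1 = \left(32 + 1\right) 47 \cdot 1 = 33 \cdot 47 \cdot 1 = 1551 \cdot 1 = 1551$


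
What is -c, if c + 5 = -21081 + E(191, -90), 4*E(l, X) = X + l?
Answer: 84243/4 ≈ 21061.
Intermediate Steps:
E(l, X) = X/4 + l/4 (E(l, X) = (X + l)/4 = X/4 + l/4)
c = -84243/4 (c = -5 + (-21081 + ((1/4)*(-90) + (1/4)*191)) = -5 + (-21081 + (-45/2 + 191/4)) = -5 + (-21081 + 101/4) = -5 - 84223/4 = -84243/4 ≈ -21061.)
-c = -1*(-84243/4) = 84243/4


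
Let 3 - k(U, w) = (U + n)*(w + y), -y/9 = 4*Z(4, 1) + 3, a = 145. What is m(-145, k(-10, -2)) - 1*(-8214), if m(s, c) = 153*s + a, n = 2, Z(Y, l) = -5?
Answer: -13826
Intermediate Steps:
y = 153 (y = -9*(4*(-5) + 3) = -9*(-20 + 3) = -9*(-17) = 153)
k(U, w) = 3 - (2 + U)*(153 + w) (k(U, w) = 3 - (U + 2)*(w + 153) = 3 - (2 + U)*(153 + w))
m(s, c) = 145 + 153*s (m(s, c) = 153*s + 145 = 145 + 153*s)
m(-145, k(-10, -2)) - 1*(-8214) = (145 + 153*(-145)) - 1*(-8214) = (145 - 22185) + 8214 = -22040 + 8214 = -13826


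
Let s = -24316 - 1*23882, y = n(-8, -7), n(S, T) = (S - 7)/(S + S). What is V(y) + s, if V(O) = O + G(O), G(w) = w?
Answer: -385569/8 ≈ -48196.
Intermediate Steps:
n(S, T) = (-7 + S)/(2*S) (n(S, T) = (-7 + S)/((2*S)) = (-7 + S)*(1/(2*S)) = (-7 + S)/(2*S))
y = 15/16 (y = (1/2)*(-7 - 8)/(-8) = (1/2)*(-1/8)*(-15) = 15/16 ≈ 0.93750)
V(O) = 2*O (V(O) = O + O = 2*O)
s = -48198 (s = -24316 - 23882 = -48198)
V(y) + s = 2*(15/16) - 48198 = 15/8 - 48198 = -385569/8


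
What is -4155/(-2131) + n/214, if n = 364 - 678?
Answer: 110018/228017 ≈ 0.48250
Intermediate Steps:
n = -314
-4155/(-2131) + n/214 = -4155/(-2131) - 314/214 = -4155*(-1/2131) - 314*1/214 = 4155/2131 - 157/107 = 110018/228017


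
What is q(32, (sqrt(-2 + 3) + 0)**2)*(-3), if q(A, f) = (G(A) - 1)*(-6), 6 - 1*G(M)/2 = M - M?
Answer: 198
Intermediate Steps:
G(M) = 12 (G(M) = 12 - 2*(M - M) = 12 - 2*0 = 12 + 0 = 12)
q(A, f) = -66 (q(A, f) = (12 - 1)*(-6) = 11*(-6) = -66)
q(32, (sqrt(-2 + 3) + 0)**2)*(-3) = -66*(-3) = 198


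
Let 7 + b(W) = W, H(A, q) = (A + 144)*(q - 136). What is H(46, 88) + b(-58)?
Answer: -9185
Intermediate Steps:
H(A, q) = (-136 + q)*(144 + A) (H(A, q) = (144 + A)*(-136 + q) = (-136 + q)*(144 + A))
b(W) = -7 + W
H(46, 88) + b(-58) = (-19584 - 136*46 + 144*88 + 46*88) + (-7 - 58) = (-19584 - 6256 + 12672 + 4048) - 65 = -9120 - 65 = -9185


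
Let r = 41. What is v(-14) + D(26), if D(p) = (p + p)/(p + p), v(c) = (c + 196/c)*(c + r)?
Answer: -755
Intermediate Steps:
v(c) = (41 + c)*(c + 196/c) (v(c) = (c + 196/c)*(c + 41) = (c + 196/c)*(41 + c) = (41 + c)*(c + 196/c))
D(p) = 1 (D(p) = (2*p)/((2*p)) = (2*p)*(1/(2*p)) = 1)
v(-14) + D(26) = (196 + (-14)² + 41*(-14) + 8036/(-14)) + 1 = (196 + 196 - 574 + 8036*(-1/14)) + 1 = (196 + 196 - 574 - 574) + 1 = -756 + 1 = -755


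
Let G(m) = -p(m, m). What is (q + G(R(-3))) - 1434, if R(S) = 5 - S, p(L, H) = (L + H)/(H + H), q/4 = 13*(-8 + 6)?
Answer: -1539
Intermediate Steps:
q = -104 (q = 4*(13*(-8 + 6)) = 4*(13*(-2)) = 4*(-26) = -104)
p(L, H) = (H + L)/(2*H) (p(L, H) = (H + L)/((2*H)) = (H + L)*(1/(2*H)) = (H + L)/(2*H))
G(m) = -1 (G(m) = -(m + m)/(2*m) = -2*m/(2*m) = -1*1 = -1)
(q + G(R(-3))) - 1434 = (-104 - 1) - 1434 = -105 - 1434 = -1539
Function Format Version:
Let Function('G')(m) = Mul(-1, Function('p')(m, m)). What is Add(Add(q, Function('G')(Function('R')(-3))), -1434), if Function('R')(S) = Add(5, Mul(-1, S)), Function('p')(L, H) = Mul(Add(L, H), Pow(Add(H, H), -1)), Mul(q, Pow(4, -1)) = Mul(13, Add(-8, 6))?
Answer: -1539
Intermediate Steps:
q = -104 (q = Mul(4, Mul(13, Add(-8, 6))) = Mul(4, Mul(13, -2)) = Mul(4, -26) = -104)
Function('p')(L, H) = Mul(Rational(1, 2), Pow(H, -1), Add(H, L)) (Function('p')(L, H) = Mul(Add(H, L), Pow(Mul(2, H), -1)) = Mul(Add(H, L), Mul(Rational(1, 2), Pow(H, -1))) = Mul(Rational(1, 2), Pow(H, -1), Add(H, L)))
Function('G')(m) = -1 (Function('G')(m) = Mul(-1, Mul(Rational(1, 2), Pow(m, -1), Add(m, m))) = Mul(-1, Mul(Rational(1, 2), Pow(m, -1), Mul(2, m))) = Mul(-1, 1) = -1)
Add(Add(q, Function('G')(Function('R')(-3))), -1434) = Add(Add(-104, -1), -1434) = Add(-105, -1434) = -1539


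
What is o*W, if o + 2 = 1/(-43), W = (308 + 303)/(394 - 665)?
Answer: 53157/11653 ≈ 4.5617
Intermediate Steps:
W = -611/271 (W = 611/(-271) = 611*(-1/271) = -611/271 ≈ -2.2546)
o = -87/43 (o = -2 + 1/(-43) = -2 - 1/43 = -87/43 ≈ -2.0233)
o*W = -87/43*(-611/271) = 53157/11653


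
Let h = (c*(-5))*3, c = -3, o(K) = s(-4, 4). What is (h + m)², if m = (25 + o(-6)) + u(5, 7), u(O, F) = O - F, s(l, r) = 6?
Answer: 5476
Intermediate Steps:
o(K) = 6
h = 45 (h = -3*(-5)*3 = 15*3 = 45)
m = 29 (m = (25 + 6) + (5 - 1*7) = 31 + (5 - 7) = 31 - 2 = 29)
(h + m)² = (45 + 29)² = 74² = 5476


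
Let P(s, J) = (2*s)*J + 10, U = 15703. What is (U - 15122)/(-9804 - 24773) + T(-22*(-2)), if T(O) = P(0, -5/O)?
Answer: 345189/34577 ≈ 9.9832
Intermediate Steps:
P(s, J) = 10 + 2*J*s (P(s, J) = 2*J*s + 10 = 10 + 2*J*s)
T(O) = 10 (T(O) = 10 + 2*(-5/O)*0 = 10 + 0 = 10)
(U - 15122)/(-9804 - 24773) + T(-22*(-2)) = (15703 - 15122)/(-9804 - 24773) + 10 = 581/(-34577) + 10 = 581*(-1/34577) + 10 = -581/34577 + 10 = 345189/34577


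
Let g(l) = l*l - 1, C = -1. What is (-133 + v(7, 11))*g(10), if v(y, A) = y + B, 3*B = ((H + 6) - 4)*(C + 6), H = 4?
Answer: -11484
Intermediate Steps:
g(l) = -1 + l² (g(l) = l² - 1 = -1 + l²)
B = 10 (B = (((4 + 6) - 4)*(-1 + 6))/3 = ((10 - 4)*5)/3 = (6*5)/3 = (⅓)*30 = 10)
v(y, A) = 10 + y (v(y, A) = y + 10 = 10 + y)
(-133 + v(7, 11))*g(10) = (-133 + (10 + 7))*(-1 + 10²) = (-133 + 17)*(-1 + 100) = -116*99 = -11484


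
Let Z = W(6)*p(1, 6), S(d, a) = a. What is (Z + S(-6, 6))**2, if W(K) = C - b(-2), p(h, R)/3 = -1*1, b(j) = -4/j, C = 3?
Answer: 9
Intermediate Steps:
p(h, R) = -3 (p(h, R) = 3*(-1*1) = 3*(-1) = -3)
W(K) = 1 (W(K) = 3 - (-4)/(-2) = 3 - (-4)*(-1)/2 = 3 - 1*2 = 3 - 2 = 1)
Z = -3 (Z = 1*(-3) = -3)
(Z + S(-6, 6))**2 = (-3 + 6)**2 = 3**2 = 9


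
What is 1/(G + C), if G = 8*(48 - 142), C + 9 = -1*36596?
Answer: -1/37357 ≈ -2.6769e-5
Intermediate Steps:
C = -36605 (C = -9 - 1*36596 = -9 - 36596 = -36605)
G = -752 (G = 8*(-94) = -752)
1/(G + C) = 1/(-752 - 36605) = 1/(-37357) = -1/37357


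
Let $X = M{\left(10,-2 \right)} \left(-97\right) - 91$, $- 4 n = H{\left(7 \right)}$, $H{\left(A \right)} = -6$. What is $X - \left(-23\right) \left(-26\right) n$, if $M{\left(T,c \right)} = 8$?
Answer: $-1764$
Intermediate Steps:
$n = \frac{3}{2}$ ($n = \left(- \frac{1}{4}\right) \left(-6\right) = \frac{3}{2} \approx 1.5$)
$X = -867$ ($X = 8 \left(-97\right) - 91 = -776 - 91 = -867$)
$X - \left(-23\right) \left(-26\right) n = -867 - \left(-23\right) \left(-26\right) \frac{3}{2} = -867 - 598 \cdot \frac{3}{2} = -867 - 897 = -1764$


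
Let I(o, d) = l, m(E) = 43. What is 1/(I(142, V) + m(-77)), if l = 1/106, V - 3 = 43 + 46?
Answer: 106/4559 ≈ 0.023251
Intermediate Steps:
V = 92 (V = 3 + (43 + 46) = 3 + 89 = 92)
l = 1/106 ≈ 0.0094340
I(o, d) = 1/106
1/(I(142, V) + m(-77)) = 1/(1/106 + 43) = 1/(4559/106) = 106/4559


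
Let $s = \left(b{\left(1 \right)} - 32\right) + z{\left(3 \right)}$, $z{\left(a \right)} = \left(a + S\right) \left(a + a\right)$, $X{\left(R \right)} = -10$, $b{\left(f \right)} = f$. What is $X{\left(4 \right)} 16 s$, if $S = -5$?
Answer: $6880$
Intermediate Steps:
$z{\left(a \right)} = 2 a \left(-5 + a\right)$ ($z{\left(a \right)} = \left(a - 5\right) \left(a + a\right) = \left(-5 + a\right) 2 a = 2 a \left(-5 + a\right)$)
$s = -43$ ($s = \left(1 - 32\right) + 2 \cdot 3 \left(-5 + 3\right) = -31 + 2 \cdot 3 \left(-2\right) = -31 - 12 = -43$)
$X{\left(4 \right)} 16 s = \left(-10\right) 16 \left(-43\right) = \left(-160\right) \left(-43\right) = 6880$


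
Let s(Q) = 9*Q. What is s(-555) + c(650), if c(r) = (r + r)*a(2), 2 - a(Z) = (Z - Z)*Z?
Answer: -2395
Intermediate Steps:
a(Z) = 2 (a(Z) = 2 - (Z - Z)*Z = 2 - 0*Z = 2 - 1*0 = 2 + 0 = 2)
c(r) = 4*r (c(r) = (r + r)*2 = (2*r)*2 = 4*r)
s(-555) + c(650) = 9*(-555) + 4*650 = -4995 + 2600 = -2395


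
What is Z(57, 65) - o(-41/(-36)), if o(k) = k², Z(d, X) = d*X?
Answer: 4799999/1296 ≈ 3703.7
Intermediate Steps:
Z(d, X) = X*d
Z(57, 65) - o(-41/(-36)) = 65*57 - (-41/(-36))² = 3705 - (-41*(-1/36))² = 3705 - (41/36)² = 3705 - 1*1681/1296 = 3705 - 1681/1296 = 4799999/1296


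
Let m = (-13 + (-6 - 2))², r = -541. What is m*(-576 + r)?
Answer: -492597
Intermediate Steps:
m = 441 (m = (-13 - 8)² = (-21)² = 441)
m*(-576 + r) = 441*(-576 - 541) = 441*(-1117) = -492597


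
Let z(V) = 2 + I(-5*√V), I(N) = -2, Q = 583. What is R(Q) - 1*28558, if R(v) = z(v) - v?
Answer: -29141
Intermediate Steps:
z(V) = 0 (z(V) = 2 - 2 = 0)
R(v) = -v (R(v) = 0 - v = -v)
R(Q) - 1*28558 = -1*583 - 1*28558 = -583 - 28558 = -29141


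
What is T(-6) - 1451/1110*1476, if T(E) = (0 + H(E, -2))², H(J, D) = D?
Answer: -356206/185 ≈ -1925.4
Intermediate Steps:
T(E) = 4 (T(E) = (0 - 2)² = (-2)² = 4)
T(-6) - 1451/1110*1476 = 4 - 1451/1110*1476 = 4 - 356946/185 = -356206/185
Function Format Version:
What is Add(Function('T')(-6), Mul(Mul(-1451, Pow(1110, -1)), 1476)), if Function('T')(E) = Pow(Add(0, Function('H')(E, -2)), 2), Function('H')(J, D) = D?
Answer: Rational(-356206, 185) ≈ -1925.4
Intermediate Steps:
Function('T')(E) = 4 (Function('T')(E) = Pow(Add(0, -2), 2) = Pow(-2, 2) = 4)
Add(Function('T')(-6), Mul(Mul(-1451, Pow(1110, -1)), 1476)) = Add(4, Mul(Mul(-1451, Pow(1110, -1)), 1476)) = Add(4, Mul(Mul(-1451, Rational(1, 1110)), 1476)) = Add(4, Mul(Rational(-1451, 1110), 1476)) = Add(4, Rational(-356946, 185)) = Rational(-356206, 185)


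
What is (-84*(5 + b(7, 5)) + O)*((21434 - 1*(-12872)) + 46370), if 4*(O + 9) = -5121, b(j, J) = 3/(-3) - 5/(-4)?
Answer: -139589649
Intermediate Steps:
b(j, J) = ¼ (b(j, J) = 3*(-⅓) - 5*(-¼) = -1 + 5/4 = ¼)
O = -5157/4 (O = -9 + (¼)*(-5121) = -9 - 5121/4 = -5157/4 ≈ -1289.3)
(-84*(5 + b(7, 5)) + O)*((21434 - 1*(-12872)) + 46370) = (-84*(5 + ¼) - 5157/4)*((21434 - 1*(-12872)) + 46370) = (-84*21/4 - 5157/4)*((21434 + 12872) + 46370) = (-441 - 5157/4)*(34306 + 46370) = -6921/4*80676 = -139589649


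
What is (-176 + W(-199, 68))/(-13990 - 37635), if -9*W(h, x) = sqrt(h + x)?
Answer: 176/51625 + I*sqrt(131)/464625 ≈ 0.0034092 + 2.4634e-5*I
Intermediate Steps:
W(h, x) = -sqrt(h + x)/9
(-176 + W(-199, 68))/(-13990 - 37635) = (-176 - sqrt(-199 + 68)/9)/(-13990 - 37635) = (-176 - I*sqrt(131)/9)/(-51625) = (-176 - I*sqrt(131)/9)*(-1/51625) = 176/51625 + I*sqrt(131)/464625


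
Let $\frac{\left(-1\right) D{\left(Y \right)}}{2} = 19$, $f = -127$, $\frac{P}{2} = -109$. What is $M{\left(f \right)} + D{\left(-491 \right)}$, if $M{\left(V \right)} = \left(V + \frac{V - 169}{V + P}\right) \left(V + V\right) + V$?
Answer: $\frac{10996901}{345} \approx 31875.0$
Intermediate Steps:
$P = -218$ ($P = 2 \left(-109\right) = -218$)
$D{\left(Y \right)} = -38$ ($D{\left(Y \right)} = \left(-2\right) 19 = -38$)
$M{\left(V \right)} = V + 2 V \left(V + \frac{-169 + V}{-218 + V}\right)$ ($M{\left(V \right)} = \left(V + \frac{V - 169}{V - 218}\right) \left(V + V\right) + V = \left(V + \frac{-169 + V}{-218 + V}\right) 2 V + V = 2 V \left(V + \frac{-169 + V}{-218 + V}\right) + V = V + 2 V \left(V + \frac{-169 + V}{-218 + V}\right)$)
$M{\left(f \right)} + D{\left(-491 \right)} = - \frac{127 \left(-556 - -54991 + 2 \left(-127\right)^{2}\right)}{-218 - 127} - 38 = - \frac{127 \left(-556 + 54991 + 2 \cdot 16129\right)}{-345} - 38 = \left(-127\right) \left(- \frac{1}{345}\right) \left(-556 + 54991 + 32258\right) - 38 = \left(-127\right) \left(- \frac{1}{345}\right) 86693 - 38 = \frac{11010011}{345} - 38 = \frac{10996901}{345}$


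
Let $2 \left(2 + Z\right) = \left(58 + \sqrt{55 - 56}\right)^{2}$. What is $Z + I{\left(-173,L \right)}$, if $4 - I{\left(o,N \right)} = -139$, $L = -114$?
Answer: $\frac{3645}{2} + 58 i \approx 1822.5 + 58.0 i$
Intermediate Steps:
$I{\left(o,N \right)} = 143$ ($I{\left(o,N \right)} = 4 - -139 = 4 + 139 = 143$)
$Z = -2 + \frac{\left(58 + i\right)^{2}}{2}$ ($Z = -2 + \frac{\left(58 + \sqrt{55 - 56}\right)^{2}}{2} = -2 + \frac{\left(58 + \sqrt{-1}\right)^{2}}{2} = -2 + \frac{\left(58 + i\right)^{2}}{2} \approx 1679.5 + 58.0 i$)
$Z + I{\left(-173,L \right)} = \left(\frac{3359}{2} + 58 i\right) + 143 = \frac{3645}{2} + 58 i$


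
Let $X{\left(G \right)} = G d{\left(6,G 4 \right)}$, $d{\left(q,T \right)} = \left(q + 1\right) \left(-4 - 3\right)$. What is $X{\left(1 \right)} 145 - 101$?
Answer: $-7206$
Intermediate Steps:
$d{\left(q,T \right)} = -7 - 7 q$ ($d{\left(q,T \right)} = \left(1 + q\right) \left(-7\right) = -7 - 7 q$)
$X{\left(G \right)} = - 49 G$ ($X{\left(G \right)} = G \left(-7 - 42\right) = G \left(-49\right) = - 49 G$)
$X{\left(1 \right)} 145 - 101 = \left(-49\right) 1 \cdot 145 - 101 = \left(-49\right) 145 - 101 = -7105 - 101 = -7206$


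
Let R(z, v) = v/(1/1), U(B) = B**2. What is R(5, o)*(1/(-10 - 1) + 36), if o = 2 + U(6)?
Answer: 15010/11 ≈ 1364.5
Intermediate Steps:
o = 38 (o = 2 + 6**2 = 2 + 36 = 38)
R(z, v) = v (R(z, v) = v/1 = v*1 = v)
R(5, o)*(1/(-10 - 1) + 36) = 38*(1/(-10 - 1) + 36) = 38*(1/(-11) + 36) = 38*(-1/11 + 36) = 38*(395/11) = 15010/11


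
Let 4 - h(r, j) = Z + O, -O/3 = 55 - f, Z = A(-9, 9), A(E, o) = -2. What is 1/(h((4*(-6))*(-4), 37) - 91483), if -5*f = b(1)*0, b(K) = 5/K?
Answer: -1/91312 ≈ -1.0951e-5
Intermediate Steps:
f = 0 (f = -5/1*0/5 = -5*1*0/5 = -0 = -⅕*0 = 0)
Z = -2
O = -165 (O = -3*(55 - 1*0) = -3*(55 + 0) = -3*55 = -165)
h(r, j) = 171 (h(r, j) = 4 - (-2 - 165) = 4 - 1*(-167) = 4 + 167 = 171)
1/(h((4*(-6))*(-4), 37) - 91483) = 1/(171 - 91483) = 1/(-91312) = -1/91312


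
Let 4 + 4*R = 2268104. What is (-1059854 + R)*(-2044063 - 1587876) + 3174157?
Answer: 1789928039588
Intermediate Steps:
R = 567025 (R = -1 + (1/4)*2268104 = -1 + 567026 = 567025)
(-1059854 + R)*(-2044063 - 1587876) + 3174157 = (-1059854 + 567025)*(-2044063 - 1587876) + 3174157 = -492829*(-3631939) + 3174157 = 1789924865431 + 3174157 = 1789928039588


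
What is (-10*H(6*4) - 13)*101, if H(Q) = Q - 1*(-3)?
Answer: -28583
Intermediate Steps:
H(Q) = 3 + Q (H(Q) = Q + 3 = 3 + Q)
(-10*H(6*4) - 13)*101 = (-10*(3 + 6*4) - 13)*101 = (-10*(3 + 24) - 13)*101 = (-10*27 - 13)*101 = (-270 - 13)*101 = -283*101 = -28583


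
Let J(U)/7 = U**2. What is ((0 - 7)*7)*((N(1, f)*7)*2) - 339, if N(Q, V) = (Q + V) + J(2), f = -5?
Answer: -16803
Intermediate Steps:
J(U) = 7*U**2
N(Q, V) = 28 + Q + V (N(Q, V) = (Q + V) + 7*2**2 = (Q + V) + 7*4 = (Q + V) + 28 = 28 + Q + V)
((0 - 7)*7)*((N(1, f)*7)*2) - 339 = ((0 - 7)*7)*(((28 + 1 - 5)*7)*2) - 339 = (-7*7)*((24*7)*2) - 339 = -8232*2 - 339 = -49*336 - 339 = -16464 - 339 = -16803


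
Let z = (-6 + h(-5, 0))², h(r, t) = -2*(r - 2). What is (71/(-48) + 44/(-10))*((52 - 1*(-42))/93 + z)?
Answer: -4265453/11160 ≈ -382.21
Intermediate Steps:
h(r, t) = 4 - 2*r (h(r, t) = -2*(-2 + r) = 4 - 2*r)
z = 64 (z = (-6 + (4 - 2*(-5)))² = (-6 + (4 + 10))² = (-6 + 14)² = 8² = 64)
(71/(-48) + 44/(-10))*((52 - 1*(-42))/93 + z) = (71/(-48) + 44/(-10))*((52 - 1*(-42))/93 + 64) = (71*(-1/48) + 44*(-⅒))*((52 + 42)*(1/93) + 64) = (-71/48 - 22/5)*(94*(1/93) + 64) = -1411*(94/93 + 64)/240 = -1411/240*6046/93 = -4265453/11160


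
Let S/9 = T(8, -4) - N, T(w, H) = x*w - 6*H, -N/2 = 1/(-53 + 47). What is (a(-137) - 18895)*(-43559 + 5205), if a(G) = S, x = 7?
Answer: 697199012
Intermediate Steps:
N = 1/3 (N = -2/(-53 + 47) = -2/(-6) = -2*(-1/6) = 1/3 ≈ 0.33333)
T(w, H) = -6*H + 7*w (T(w, H) = 7*w - 6*H = -6*H + 7*w)
S = 717 (S = 9*((-6*(-4) + 7*8) - 1*1/3) = 9*((24 + 56) - 1/3) = 9*(80 - 1/3) = 9*(239/3) = 717)
a(G) = 717
(a(-137) - 18895)*(-43559 + 5205) = (717 - 18895)*(-43559 + 5205) = -18178*(-38354) = 697199012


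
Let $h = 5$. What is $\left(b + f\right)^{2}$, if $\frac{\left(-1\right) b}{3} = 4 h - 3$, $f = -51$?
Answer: $10404$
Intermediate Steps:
$b = -51$ ($b = - 3 \left(4 \cdot 5 - 3\right) = - 3 \left(20 - 3\right) = \left(-3\right) 17 = -51$)
$\left(b + f\right)^{2} = \left(-51 - 51\right)^{2} = \left(-102\right)^{2} = 10404$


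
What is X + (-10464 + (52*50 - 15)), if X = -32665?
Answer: -40544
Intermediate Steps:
X + (-10464 + (52*50 - 15)) = -32665 + (-10464 + (52*50 - 15)) = -32665 + (-10464 + (2600 - 15)) = -32665 + (-10464 + 2585) = -32665 - 7879 = -40544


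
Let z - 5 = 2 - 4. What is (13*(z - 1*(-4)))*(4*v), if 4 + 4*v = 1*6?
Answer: 182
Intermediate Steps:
z = 3 (z = 5 + (2 - 4) = 5 - 2 = 3)
v = ½ (v = -1 + (1*6)/4 = -1 + (¼)*6 = -1 + 3/2 = ½ ≈ 0.50000)
(13*(z - 1*(-4)))*(4*v) = (13*(3 - 1*(-4)))*(4*(½)) = (13*(3 + 4))*2 = (13*7)*2 = 91*2 = 182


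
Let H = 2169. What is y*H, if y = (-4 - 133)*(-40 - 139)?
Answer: 53190387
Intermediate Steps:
y = 24523 (y = -137*(-179) = 24523)
y*H = 24523*2169 = 53190387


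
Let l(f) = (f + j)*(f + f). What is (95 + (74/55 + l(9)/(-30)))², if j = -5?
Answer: 26697889/3025 ≈ 8825.8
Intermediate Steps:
l(f) = 2*f*(-5 + f) (l(f) = (f - 5)*(f + f) = (-5 + f)*(2*f) = 2*f*(-5 + f))
(95 + (74/55 + l(9)/(-30)))² = (95 + (74/55 + (2*9*(-5 + 9))/(-30)))² = (95 + (74*(1/55) + (2*9*4)*(-1/30)))² = (95 + (74/55 + 72*(-1/30)))² = (95 + (74/55 - 12/5))² = (95 - 58/55)² = (5167/55)² = 26697889/3025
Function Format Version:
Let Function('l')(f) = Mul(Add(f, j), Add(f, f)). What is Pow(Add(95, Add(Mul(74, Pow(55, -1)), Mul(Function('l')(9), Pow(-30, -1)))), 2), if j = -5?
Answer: Rational(26697889, 3025) ≈ 8825.8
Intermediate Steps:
Function('l')(f) = Mul(2, f, Add(-5, f)) (Function('l')(f) = Mul(Add(f, -5), Add(f, f)) = Mul(Add(-5, f), Mul(2, f)) = Mul(2, f, Add(-5, f)))
Pow(Add(95, Add(Mul(74, Pow(55, -1)), Mul(Function('l')(9), Pow(-30, -1)))), 2) = Pow(Add(95, Add(Mul(74, Pow(55, -1)), Mul(Mul(2, 9, Add(-5, 9)), Pow(-30, -1)))), 2) = Pow(Add(95, Add(Mul(74, Rational(1, 55)), Mul(Mul(2, 9, 4), Rational(-1, 30)))), 2) = Pow(Add(95, Add(Rational(74, 55), Mul(72, Rational(-1, 30)))), 2) = Pow(Add(95, Add(Rational(74, 55), Rational(-12, 5))), 2) = Pow(Add(95, Rational(-58, 55)), 2) = Pow(Rational(5167, 55), 2) = Rational(26697889, 3025)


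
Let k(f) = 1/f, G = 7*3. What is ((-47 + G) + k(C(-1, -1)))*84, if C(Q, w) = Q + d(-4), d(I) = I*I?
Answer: -10892/5 ≈ -2178.4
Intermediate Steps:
G = 21
d(I) = I²
C(Q, w) = 16 + Q (C(Q, w) = Q + (-4)² = Q + 16 = 16 + Q)
((-47 + G) + k(C(-1, -1)))*84 = ((-47 + 21) + 1/(16 - 1))*84 = (-26 + 1/15)*84 = -389/15*84 = -10892/5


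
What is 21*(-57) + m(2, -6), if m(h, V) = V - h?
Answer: -1205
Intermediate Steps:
21*(-57) + m(2, -6) = 21*(-57) + (-6 - 1*2) = -1197 + (-6 - 2) = -1197 - 8 = -1205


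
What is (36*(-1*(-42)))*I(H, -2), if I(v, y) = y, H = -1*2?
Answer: -3024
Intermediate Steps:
H = -2
(36*(-1*(-42)))*I(H, -2) = (36*(-1*(-42)))*(-2) = (36*42)*(-2) = 1512*(-2) = -3024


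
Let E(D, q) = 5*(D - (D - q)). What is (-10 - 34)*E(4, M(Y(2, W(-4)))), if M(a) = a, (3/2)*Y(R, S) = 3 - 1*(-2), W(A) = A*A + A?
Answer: -2200/3 ≈ -733.33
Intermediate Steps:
W(A) = A + A² (W(A) = A² + A = A + A²)
Y(R, S) = 10/3 (Y(R, S) = 2*(3 - 1*(-2))/3 = 2*(3 + 2)/3 = (⅔)*5 = 10/3)
E(D, q) = 5*q (E(D, q) = 5*(D + (q - D)) = 5*q)
(-10 - 34)*E(4, M(Y(2, W(-4)))) = (-10 - 34)*(5*(10/3)) = -44*50/3 = -2200/3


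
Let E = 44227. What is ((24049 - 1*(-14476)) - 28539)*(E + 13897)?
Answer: 580426264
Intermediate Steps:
((24049 - 1*(-14476)) - 28539)*(E + 13897) = ((24049 - 1*(-14476)) - 28539)*(44227 + 13897) = ((24049 + 14476) - 28539)*58124 = (38525 - 28539)*58124 = 9986*58124 = 580426264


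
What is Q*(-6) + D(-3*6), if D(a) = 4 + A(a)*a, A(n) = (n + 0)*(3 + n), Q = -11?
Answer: -4790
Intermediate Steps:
A(n) = n*(3 + n)
D(a) = 4 + a**2*(3 + a) (D(a) = 4 + (a*(3 + a))*a = 4 + a**2*(3 + a))
Q*(-6) + D(-3*6) = -11*(-6) + (4 + (-3*6)**2*(3 - 3*6)) = 66 + (4 + (-18)**2*(3 - 18)) = 66 + (4 + 324*(-15)) = 66 + (4 - 4860) = 66 - 4856 = -4790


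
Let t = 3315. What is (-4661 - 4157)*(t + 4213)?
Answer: -66381904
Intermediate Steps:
(-4661 - 4157)*(t + 4213) = (-4661 - 4157)*(3315 + 4213) = -8818*7528 = -66381904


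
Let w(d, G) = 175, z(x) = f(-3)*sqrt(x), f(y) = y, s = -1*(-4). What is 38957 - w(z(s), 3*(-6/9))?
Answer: 38782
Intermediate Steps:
s = 4
z(x) = -3*sqrt(x)
38957 - w(z(s), 3*(-6/9)) = 38957 - 1*175 = 38957 - 175 = 38782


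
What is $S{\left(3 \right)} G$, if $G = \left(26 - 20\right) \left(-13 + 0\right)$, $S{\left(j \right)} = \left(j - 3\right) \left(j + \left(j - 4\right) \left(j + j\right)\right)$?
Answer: $0$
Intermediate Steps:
$S{\left(j \right)} = \left(-3 + j\right) \left(j + 2 j \left(-4 + j\right)\right)$ ($S{\left(j \right)} = \left(-3 + j\right) \left(j + \left(-4 + j\right) 2 j\right) = \left(-3 + j\right) \left(j + 2 j \left(-4 + j\right)\right)$)
$G = -78$ ($G = 6 \left(-13\right) = -78$)
$S{\left(3 \right)} G = 3 \left(21 - 39 + 2 \cdot 3^{2}\right) \left(-78\right) = 3 \left(21 - 39 + 2 \cdot 9\right) \left(-78\right) = 3 \left(21 - 39 + 18\right) \left(-78\right) = 3 \cdot 0 \left(-78\right) = 0 \left(-78\right) = 0$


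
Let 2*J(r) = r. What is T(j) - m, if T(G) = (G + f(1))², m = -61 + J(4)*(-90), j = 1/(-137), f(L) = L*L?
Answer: 4541825/18769 ≈ 241.99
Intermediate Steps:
J(r) = r/2
f(L) = L²
j = -1/137 ≈ -0.0072993
m = -241 (m = -61 + ((½)*4)*(-90) = -61 + 2*(-90) = -61 - 180 = -241)
T(G) = (1 + G)² (T(G) = (G + 1²)² = (G + 1)² = (1 + G)²)
T(j) - m = (1 - 1/137)² - 1*(-241) = (136/137)² + 241 = 18496/18769 + 241 = 4541825/18769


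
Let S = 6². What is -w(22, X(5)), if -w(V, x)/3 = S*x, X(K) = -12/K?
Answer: -1296/5 ≈ -259.20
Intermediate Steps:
S = 36
w(V, x) = -108*x
-w(22, X(5)) = -(-108)*(-12/5) = -(-108)*(-12*⅕) = -(-108)*(-12)/5 = -1*1296/5 = -1296/5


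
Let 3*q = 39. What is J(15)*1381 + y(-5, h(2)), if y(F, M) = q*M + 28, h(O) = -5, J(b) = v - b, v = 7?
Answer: -11085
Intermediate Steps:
J(b) = 7 - b
q = 13 (q = (1/3)*39 = 13)
y(F, M) = 28 + 13*M (y(F, M) = 13*M + 28 = 28 + 13*M)
J(15)*1381 + y(-5, h(2)) = (7 - 1*15)*1381 + (28 + 13*(-5)) = (7 - 15)*1381 + (28 - 65) = -8*1381 - 37 = -11048 - 37 = -11085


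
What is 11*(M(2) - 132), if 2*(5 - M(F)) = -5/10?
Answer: -5577/4 ≈ -1394.3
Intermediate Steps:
M(F) = 21/4 (M(F) = 5 - (-5)/(2*10) = 5 - ½*(-½) = 5 + ¼ = 21/4)
11*(M(2) - 132) = 11*(21/4 - 132) = 11*(-507/4) = -5577/4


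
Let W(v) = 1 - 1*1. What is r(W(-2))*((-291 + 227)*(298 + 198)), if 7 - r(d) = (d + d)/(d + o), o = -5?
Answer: -222208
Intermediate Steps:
W(v) = 0 (W(v) = 1 - 1 = 0)
r(d) = 7 - 2*d/(-5 + d) (r(d) = 7 - (d + d)/(d - 5) = 7 - 2*d/(-5 + d))
r(W(-2))*((-291 + 227)*(298 + 198)) = (5*(-7 + 0)/(-5 + 0))*((-291 + 227)*(298 + 198)) = (5*(-7)/(-5))*(-64*496) = (5*(-⅕)*(-7))*(-31744) = 7*(-31744) = -222208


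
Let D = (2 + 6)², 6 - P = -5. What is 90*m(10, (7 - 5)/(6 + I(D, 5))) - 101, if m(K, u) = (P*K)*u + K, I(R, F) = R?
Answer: 7573/7 ≈ 1081.9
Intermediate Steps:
P = 11 (P = 6 - 1*(-5) = 6 + 5 = 11)
D = 64 (D = 8² = 64)
m(K, u) = K + 11*K*u (m(K, u) = (11*K)*u + K = 11*K*u + K = K + 11*K*u)
90*m(10, (7 - 5)/(6 + I(D, 5))) - 101 = 90*(10*(1 + 11*((7 - 5)/(6 + 64)))) - 101 = 90*(10*(1 + 11*(2/70))) - 101 = 90*(10*(1 + 11*(2*(1/70)))) - 101 = 90*(10*(1 + 11*(1/35))) - 101 = 90*(10*(1 + 11/35)) - 101 = 90*(10*(46/35)) - 101 = 90*(92/7) - 101 = 8280/7 - 101 = 7573/7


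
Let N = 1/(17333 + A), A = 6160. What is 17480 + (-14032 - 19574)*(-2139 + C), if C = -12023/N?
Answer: 9492299629148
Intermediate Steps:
N = 1/23493 (N = 1/(17333 + 6160) = 1/23493 ≈ 4.2566e-5)
C = -282456339 (C = -12023/1/23493 = -12023*23493 = -282456339)
17480 + (-14032 - 19574)*(-2139 + C) = 17480 + (-14032 - 19574)*(-2139 - 282456339) = 17480 - 33606*(-282458478) = 17480 + 9492299611668 = 9492299629148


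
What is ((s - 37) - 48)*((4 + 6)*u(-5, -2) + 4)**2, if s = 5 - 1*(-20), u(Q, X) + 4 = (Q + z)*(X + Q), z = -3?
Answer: -16474560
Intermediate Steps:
u(Q, X) = -4 + (-3 + Q)*(Q + X) (u(Q, X) = -4 + (Q - 3)*(X + Q) = -4 + (-3 + Q)*(Q + X))
s = 25 (s = 5 + 20 = 25)
((s - 37) - 48)*((4 + 6)*u(-5, -2) + 4)**2 = ((25 - 37) - 48)*((4 + 6)*(-4 + (-5)**2 - 3*(-5) - 3*(-2) - 5*(-2)) + 4)**2 = (-12 - 48)*(10*(-4 + 25 + 15 + 6 + 10) + 4)**2 = -60*(10*52 + 4)**2 = -60*(520 + 4)**2 = -60*524**2 = -60*274576 = -16474560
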